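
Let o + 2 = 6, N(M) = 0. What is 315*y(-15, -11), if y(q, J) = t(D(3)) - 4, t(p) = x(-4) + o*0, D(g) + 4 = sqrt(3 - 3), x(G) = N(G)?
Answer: -1260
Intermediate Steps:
x(G) = 0
o = 4 (o = -2 + 6 = 4)
D(g) = -4 (D(g) = -4 + sqrt(3 - 3) = -4 + sqrt(0) = -4 + 0 = -4)
t(p) = 0 (t(p) = 0 + 4*0 = 0 + 0 = 0)
y(q, J) = -4 (y(q, J) = 0 - 4 = -4)
315*y(-15, -11) = 315*(-4) = -1260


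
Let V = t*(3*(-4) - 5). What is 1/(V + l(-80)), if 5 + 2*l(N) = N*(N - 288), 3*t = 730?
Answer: 6/63485 ≈ 9.4510e-5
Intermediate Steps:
t = 730/3 (t = (1/3)*730 = 730/3 ≈ 243.33)
V = -12410/3 (V = 730*(3*(-4) - 5)/3 = 730*(-12 - 5)/3 = (730/3)*(-17) = -12410/3 ≈ -4136.7)
l(N) = -5/2 + N*(-288 + N)/2 (l(N) = -5/2 + (N*(N - 288))/2 = -5/2 + (N*(-288 + N))/2 = -5/2 + N*(-288 + N)/2)
1/(V + l(-80)) = 1/(-12410/3 + (-5/2 + (1/2)*(-80)**2 - 144*(-80))) = 1/(-12410/3 + (-5/2 + (1/2)*6400 + 11520)) = 1/(-12410/3 + (-5/2 + 3200 + 11520)) = 1/(-12410/3 + 29435/2) = 1/(63485/6) = 6/63485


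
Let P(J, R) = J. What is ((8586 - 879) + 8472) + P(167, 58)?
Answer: 16346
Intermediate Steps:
((8586 - 879) + 8472) + P(167, 58) = ((8586 - 879) + 8472) + 167 = (7707 + 8472) + 167 = 16179 + 167 = 16346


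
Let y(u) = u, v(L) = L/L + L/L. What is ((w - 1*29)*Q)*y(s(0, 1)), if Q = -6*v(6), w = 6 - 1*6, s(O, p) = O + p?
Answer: 348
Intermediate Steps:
w = 0 (w = 6 - 6 = 0)
v(L) = 2 (v(L) = 1 + 1 = 2)
Q = -12 (Q = -6*2 = -12)
((w - 1*29)*Q)*y(s(0, 1)) = ((0 - 1*29)*(-12))*(0 + 1) = ((0 - 29)*(-12))*1 = -29*(-12)*1 = 348*1 = 348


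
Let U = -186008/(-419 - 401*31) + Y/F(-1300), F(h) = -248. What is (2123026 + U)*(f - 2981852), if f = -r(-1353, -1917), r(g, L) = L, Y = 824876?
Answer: -503244399851896451/79670 ≈ -6.3166e+12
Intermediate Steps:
f = 1917 (f = -1*(-1917) = 1917)
U = -1319190827/398350 (U = -186008/(-419 - 401*31) + 824876/(-248) = -186008/(-419 - 12431) + 824876*(-1/248) = -186008/(-12850) - 206219/62 = -186008*(-1/12850) - 206219/62 = 93004/6425 - 206219/62 = -1319190827/398350 ≈ -3311.6)
(2123026 + U)*(f - 2981852) = (2123026 - 1319190827/398350)*(1917 - 2981852) = (844388216273/398350)*(-2979935) = -503244399851896451/79670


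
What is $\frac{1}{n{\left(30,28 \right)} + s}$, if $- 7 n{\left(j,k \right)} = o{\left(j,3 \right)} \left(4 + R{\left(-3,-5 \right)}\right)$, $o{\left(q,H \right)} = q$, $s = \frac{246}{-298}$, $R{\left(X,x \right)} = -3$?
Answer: $- \frac{1043}{5331} \approx -0.19565$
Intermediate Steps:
$s = - \frac{123}{149}$ ($s = 246 \left(- \frac{1}{298}\right) = - \frac{123}{149} \approx -0.8255$)
$n{\left(j,k \right)} = - \frac{j}{7}$ ($n{\left(j,k \right)} = - \frac{j \left(4 - 3\right)}{7} = - \frac{j 1}{7} = - \frac{j}{7}$)
$\frac{1}{n{\left(30,28 \right)} + s} = \frac{1}{\left(- \frac{1}{7}\right) 30 - \frac{123}{149}} = \frac{1}{- \frac{30}{7} - \frac{123}{149}} = \frac{1}{- \frac{5331}{1043}} = - \frac{1043}{5331}$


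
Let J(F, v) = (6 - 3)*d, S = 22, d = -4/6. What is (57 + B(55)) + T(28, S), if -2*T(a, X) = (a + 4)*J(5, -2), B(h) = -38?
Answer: 51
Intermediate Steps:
d = -2/3 (d = -4*1/6 = -2/3 ≈ -0.66667)
J(F, v) = -2 (J(F, v) = (6 - 3)*(-2/3) = 3*(-2/3) = -2)
T(a, X) = 4 + a (T(a, X) = -(a + 4)*(-2)/2 = -(4 + a)*(-2)/2 = -(-8 - 2*a)/2 = 4 + a)
(57 + B(55)) + T(28, S) = (57 - 38) + (4 + 28) = 19 + 32 = 51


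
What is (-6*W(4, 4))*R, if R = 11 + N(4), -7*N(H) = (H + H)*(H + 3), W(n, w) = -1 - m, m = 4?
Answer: 90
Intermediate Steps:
W(n, w) = -5 (W(n, w) = -1 - 1*4 = -1 - 4 = -5)
N(H) = -2*H*(3 + H)/7 (N(H) = -(H + H)*(H + 3)/7 = -2*H*(3 + H)/7)
R = 3 (R = 11 - 2/7*4*(3 + 4) = 11 - 2/7*4*7 = 11 - 8 = 3)
(-6*W(4, 4))*R = -6*(-5)*3 = 30*3 = 90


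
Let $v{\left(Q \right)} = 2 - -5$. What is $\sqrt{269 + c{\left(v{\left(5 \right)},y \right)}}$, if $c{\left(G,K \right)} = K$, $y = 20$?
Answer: $17$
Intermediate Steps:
$v{\left(Q \right)} = 7$ ($v{\left(Q \right)} = 2 + 5 = 7$)
$\sqrt{269 + c{\left(v{\left(5 \right)},y \right)}} = \sqrt{269 + 20} = \sqrt{289} = 17$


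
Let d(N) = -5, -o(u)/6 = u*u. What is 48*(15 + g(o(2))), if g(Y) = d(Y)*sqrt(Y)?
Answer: 720 - 480*I*sqrt(6) ≈ 720.0 - 1175.8*I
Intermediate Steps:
o(u) = -6*u**2 (o(u) = -6*u*u = -6*u**2)
g(Y) = -5*sqrt(Y)
48*(15 + g(o(2))) = 48*(15 - 5*2*I*sqrt(6)) = 48*(15 - 10*I*sqrt(6)) = 720 - 480*I*sqrt(6)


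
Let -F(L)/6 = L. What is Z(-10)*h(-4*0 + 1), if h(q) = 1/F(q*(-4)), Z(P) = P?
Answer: -5/12 ≈ -0.41667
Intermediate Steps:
F(L) = -6*L
h(q) = 1/(24*q) (h(q) = 1/(-6*q*(-4)) = 1/(-(-24)*q) = 1/(24*q))
Z(-10)*h(-4*0 + 1) = -5/(12*(-4*0 + 1)) = -5/(12*(0 + 1)) = -5/(12*1) = -5/12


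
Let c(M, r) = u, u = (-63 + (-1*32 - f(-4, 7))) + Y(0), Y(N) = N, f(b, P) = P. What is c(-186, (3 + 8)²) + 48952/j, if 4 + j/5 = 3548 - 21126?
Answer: -4507886/43955 ≈ -102.56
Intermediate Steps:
u = -102 (u = (-63 + (-1*32 - 1*7)) + 0 = (-63 + (-32 - 7)) + 0 = (-63 - 39) + 0 = -102 + 0 = -102)
c(M, r) = -102
j = -87910 (j = -20 + 5*(3548 - 21126) = -20 + 5*(-17578) = -20 - 87890 = -87910)
c(-186, (3 + 8)²) + 48952/j = -102 + 48952/(-87910) = -102 + 48952*(-1/87910) = -102 - 24476/43955 = -4507886/43955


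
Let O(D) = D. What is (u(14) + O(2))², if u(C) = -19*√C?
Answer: 5058 - 76*√14 ≈ 4773.6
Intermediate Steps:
(u(14) + O(2))² = (-19*√14 + 2)² = (2 - 19*√14)²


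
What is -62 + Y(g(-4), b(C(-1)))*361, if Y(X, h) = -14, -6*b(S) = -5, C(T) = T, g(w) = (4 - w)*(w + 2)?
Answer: -5116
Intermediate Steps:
g(w) = (2 + w)*(4 - w) (g(w) = (4 - w)*(2 + w) = (2 + w)*(4 - w))
b(S) = ⅚ (b(S) = -⅙*(-5) = ⅚)
-62 + Y(g(-4), b(C(-1)))*361 = -62 - 14*361 = -62 - 5054 = -5116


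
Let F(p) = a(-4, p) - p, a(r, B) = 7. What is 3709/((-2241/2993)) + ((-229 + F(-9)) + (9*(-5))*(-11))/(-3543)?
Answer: -13110535351/2646621 ≈ -4953.7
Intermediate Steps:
F(p) = 7 - p
3709/((-2241/2993)) + ((-229 + F(-9)) + (9*(-5))*(-11))/(-3543) = 3709/((-2241/2993)) + ((-229 + (7 - 1*(-9))) + (9*(-5))*(-11))/(-3543) = 3709/((-2241*1/2993)) + ((-229 + (7 + 9)) - 45*(-11))*(-1/3543) = 3709/(-2241/2993) + ((-229 + 16) + 495)*(-1/3543) = 3709*(-2993/2241) + (-213 + 495)*(-1/3543) = -11101037/2241 + 282*(-1/3543) = -11101037/2241 - 94/1181 = -13110535351/2646621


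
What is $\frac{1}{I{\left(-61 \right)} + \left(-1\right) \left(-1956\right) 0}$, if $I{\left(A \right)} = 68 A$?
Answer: $- \frac{1}{4148} \approx -0.00024108$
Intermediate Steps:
$\frac{1}{I{\left(-61 \right)} + \left(-1\right) \left(-1956\right) 0} = \frac{1}{68 \left(-61\right) + \left(-1\right) \left(-1956\right) 0} = \frac{1}{-4148 + 1956 \cdot 0} = \frac{1}{-4148 + 0} = \frac{1}{-4148} = - \frac{1}{4148}$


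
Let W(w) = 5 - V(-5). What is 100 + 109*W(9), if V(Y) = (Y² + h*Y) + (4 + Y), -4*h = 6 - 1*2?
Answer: -2516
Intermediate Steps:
h = -1 (h = -(6 - 1*2)/4 = -(6 - 2)/4 = -¼*4 = -1)
V(Y) = 4 + Y² (V(Y) = (Y² - Y) + (4 + Y) = 4 + Y²)
W(w) = -24 (W(w) = 5 - (4 + (-5)²) = 5 - (4 + 25) = 5 - 1*29 = 5 - 29 = -24)
100 + 109*W(9) = 100 + 109*(-24) = 100 - 2616 = -2516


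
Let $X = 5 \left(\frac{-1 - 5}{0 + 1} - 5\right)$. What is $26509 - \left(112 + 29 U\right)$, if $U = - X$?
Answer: $24802$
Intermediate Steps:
$X = -55$ ($X = 5 \left(- \frac{6}{1} - 5\right) = 5 \left(\left(-6\right) 1 - 5\right) = 5 \left(-6 - 5\right) = 5 \left(-11\right) = -55$)
$U = 55$ ($U = \left(-1\right) \left(-55\right) = 55$)
$26509 - \left(112 + 29 U\right) = 26509 - 1707 = 24802$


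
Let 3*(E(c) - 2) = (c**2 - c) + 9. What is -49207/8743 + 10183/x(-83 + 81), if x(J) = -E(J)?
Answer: -12767774/8743 ≈ -1460.3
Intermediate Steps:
E(c) = 5 - c/3 + c**2/3 (E(c) = 2 + ((c**2 - c) + 9)/3 = 2 + (9 + c**2 - c)/3 = 2 + (3 - c/3 + c**2/3) = 5 - c/3 + c**2/3)
x(J) = -5 - J**2/3 + J/3 (x(J) = -(5 - J/3 + J**2/3) = -5 - J**2/3 + J/3)
-49207/8743 + 10183/x(-83 + 81) = -49207/8743 + 10183/(-5 - (-83 + 81)**2/3 + (-83 + 81)/3) = -49207*1/8743 + 10183/(-5 - 1/3*(-2)**2 + (1/3)*(-2)) = -49207/8743 + 10183/(-5 - 1/3*4 - 2/3) = -49207/8743 + 10183/(-5 - 4/3 - 2/3) = -49207/8743 + 10183/(-7) = -49207/8743 + 10183*(-1/7) = -49207/8743 - 10183/7 = -12767774/8743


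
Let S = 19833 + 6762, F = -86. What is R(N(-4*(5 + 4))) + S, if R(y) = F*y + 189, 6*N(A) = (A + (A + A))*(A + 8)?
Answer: -16560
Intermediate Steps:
S = 26595
N(A) = A*(8 + A)/2 (N(A) = ((A + (A + A))*(A + 8))/6 = ((A + 2*A)*(8 + A))/6 = ((3*A)*(8 + A))/6 = (3*A*(8 + A))/6 = A*(8 + A)/2)
R(y) = 189 - 86*y (R(y) = -86*y + 189 = 189 - 86*y)
R(N(-4*(5 + 4))) + S = (189 - 43*(-4*(5 + 4))*(8 - 4*(5 + 4))) + 26595 = (189 - 43*(-4*9)*(8 - 4*9)) + 26595 = (189 - 43*(-36)*(8 - 36)) + 26595 = (189 - 43*(-36)*(-28)) + 26595 = (189 - 86*504) + 26595 = (189 - 43344) + 26595 = -43155 + 26595 = -16560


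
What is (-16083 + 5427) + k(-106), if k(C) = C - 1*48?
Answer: -10810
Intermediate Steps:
k(C) = -48 + C (k(C) = C - 48 = -48 + C)
(-16083 + 5427) + k(-106) = (-16083 + 5427) + (-48 - 106) = -10656 - 154 = -10810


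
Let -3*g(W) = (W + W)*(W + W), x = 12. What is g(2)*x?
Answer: -64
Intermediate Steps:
g(W) = -4*W²/3 (g(W) = -(W + W)*(W + W)/3 = -2*W*2*W/3 = -4*W²/3)
g(2)*x = -4/3*2²*12 = -4/3*4*12 = -16/3*12 = -64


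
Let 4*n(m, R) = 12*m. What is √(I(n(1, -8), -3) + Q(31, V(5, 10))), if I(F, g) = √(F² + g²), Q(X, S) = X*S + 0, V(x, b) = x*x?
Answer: √(775 + 3*√2) ≈ 27.915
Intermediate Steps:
V(x, b) = x²
Q(X, S) = S*X (Q(X, S) = S*X + 0 = S*X)
n(m, R) = 3*m (n(m, R) = (12*m)/4 = 3*m)
√(I(n(1, -8), -3) + Q(31, V(5, 10))) = √(√((3*1)² + (-3)²) + 5²*31) = √(√(3² + 9) + 25*31) = √(√(9 + 9) + 775) = √(√18 + 775) = √(3*√2 + 775) = √(775 + 3*√2)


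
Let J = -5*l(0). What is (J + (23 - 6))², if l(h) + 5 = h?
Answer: 1764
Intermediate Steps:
l(h) = -5 + h
J = 25 (J = -5*(-5 + 0) = -5*(-5) = 25)
(J + (23 - 6))² = (25 + (23 - 6))² = (25 + 17)² = 42² = 1764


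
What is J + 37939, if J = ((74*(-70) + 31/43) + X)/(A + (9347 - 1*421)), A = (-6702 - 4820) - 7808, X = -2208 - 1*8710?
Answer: 16973538491/447372 ≈ 37941.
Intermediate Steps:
X = -10918 (X = -2208 - 8710 = -10918)
A = -19330 (A = -11522 - 7808 = -19330)
J = 692183/447372 (J = ((74*(-70) + 31/43) - 10918)/(-19330 + (9347 - 1*421)) = ((-5180 + 31*(1/43)) - 10918)/(-19330 + (9347 - 421)) = ((-5180 + 31/43) - 10918)/(-19330 + 8926) = (-222709/43 - 10918)/(-10404) = -692183/43*(-1/10404) = 692183/447372 ≈ 1.5472)
J + 37939 = 692183/447372 + 37939 = 16973538491/447372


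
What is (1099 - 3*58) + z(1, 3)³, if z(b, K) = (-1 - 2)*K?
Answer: 196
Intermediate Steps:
z(b, K) = -3*K
(1099 - 3*58) + z(1, 3)³ = (1099 - 3*58) + (-3*3)³ = (1099 - 174) + (-9)³ = 925 - 729 = 196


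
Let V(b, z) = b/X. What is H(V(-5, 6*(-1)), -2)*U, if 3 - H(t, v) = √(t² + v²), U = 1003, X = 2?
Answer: 3009 - 1003*√41/2 ≈ -202.17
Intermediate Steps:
V(b, z) = b/2
H(t, v) = 3 - √(t² + v²)
H(V(-5, 6*(-1)), -2)*U = (3 - √(((½)*(-5))² + (-2)²))*1003 = (3 - √((-5/2)² + 4))*1003 = (3 - √(25/4 + 4))*1003 = (3 - √(41/4))*1003 = (3 - √41/2)*1003 = 3009 - 1003*√41/2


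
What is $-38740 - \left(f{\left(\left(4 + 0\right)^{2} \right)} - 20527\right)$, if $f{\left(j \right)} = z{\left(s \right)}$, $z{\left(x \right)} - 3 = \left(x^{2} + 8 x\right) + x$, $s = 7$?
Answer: $-18328$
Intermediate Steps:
$z{\left(x \right)} = 3 + x^{2} + 9 x$ ($z{\left(x \right)} = 3 + \left(\left(x^{2} + 8 x\right) + x\right) = 3 + \left(x^{2} + 9 x\right) = 3 + x^{2} + 9 x$)
$f{\left(j \right)} = 115$ ($f{\left(j \right)} = 3 + 7^{2} + 9 \cdot 7 = 3 + 49 + 63 = 115$)
$-38740 - \left(f{\left(\left(4 + 0\right)^{2} \right)} - 20527\right) = -38740 - \left(115 - 20527\right) = -38740 - -20412 = -38740 + 20412 = -18328$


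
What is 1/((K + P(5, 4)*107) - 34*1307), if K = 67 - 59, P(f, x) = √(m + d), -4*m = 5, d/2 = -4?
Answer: -177720/7896523213 - 214*I*√37/7896523213 ≈ -2.2506e-5 - 1.6485e-7*I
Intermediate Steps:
d = -8 (d = 2*(-4) = -8)
m = -5/4 (m = -¼*5 = -5/4 ≈ -1.2500)
P(f, x) = I*√37/2 (P(f, x) = √(-5/4 - 8) = √(-37/4) = I*√37/2)
K = 8
1/((K + P(5, 4)*107) - 34*1307) = 1/((8 + (I*√37/2)*107) - 34*1307) = 1/((8 + 107*I*√37/2) - 44438) = 1/(-44430 + 107*I*√37/2)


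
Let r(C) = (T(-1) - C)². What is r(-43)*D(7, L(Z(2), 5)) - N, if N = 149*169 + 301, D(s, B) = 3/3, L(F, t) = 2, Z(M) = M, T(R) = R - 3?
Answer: -23961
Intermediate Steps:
T(R) = -3 + R
r(C) = (-4 - C)² (r(C) = ((-3 - 1) - C)² = (-4 - C)²)
D(s, B) = 1 (D(s, B) = 3*(⅓) = 1)
N = 25482 (N = 25181 + 301 = 25482)
r(-43)*D(7, L(Z(2), 5)) - N = (4 - 43)²*1 - 1*25482 = (-39)²*1 - 25482 = 1521*1 - 25482 = 1521 - 25482 = -23961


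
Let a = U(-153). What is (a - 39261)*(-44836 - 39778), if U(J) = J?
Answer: 3334976196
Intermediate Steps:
a = -153
(a - 39261)*(-44836 - 39778) = (-153 - 39261)*(-44836 - 39778) = -39414*(-84614) = 3334976196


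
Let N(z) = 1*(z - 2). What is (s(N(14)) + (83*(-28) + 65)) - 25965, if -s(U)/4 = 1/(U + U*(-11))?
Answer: -846719/30 ≈ -28224.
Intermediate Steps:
N(z) = -2 + z (N(z) = 1*(-2 + z) = -2 + z)
s(U) = 2/(5*U) (s(U) = -4/(U + U*(-11)) = -4/(U - 11*U) = -4*(-1/(10*U)) = -(-2)/(5*U) = 2/(5*U))
(s(N(14)) + (83*(-28) + 65)) - 25965 = (2/(5*(-2 + 14)) + (83*(-28) + 65)) - 25965 = ((⅖)/12 + (-2324 + 65)) - 25965 = ((⅖)*(1/12) - 2259) - 25965 = (1/30 - 2259) - 25965 = -67769/30 - 25965 = -846719/30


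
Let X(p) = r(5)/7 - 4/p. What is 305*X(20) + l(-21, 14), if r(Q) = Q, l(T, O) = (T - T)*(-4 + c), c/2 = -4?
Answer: 1098/7 ≈ 156.86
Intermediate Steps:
c = -8 (c = 2*(-4) = -8)
l(T, O) = 0 (l(T, O) = (T - T)*(-4 - 8) = 0*(-12) = 0)
X(p) = 5/7 - 4/p
305*X(20) + l(-21, 14) = 305*(5/7 - 4/20) + 0 = 305*(5/7 - 4*1/20) + 0 = 305*(5/7 - 1/5) + 0 = 305*(18/35) + 0 = 1098/7 + 0 = 1098/7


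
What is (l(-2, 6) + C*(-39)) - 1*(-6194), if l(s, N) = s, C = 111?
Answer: 1863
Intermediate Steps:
(l(-2, 6) + C*(-39)) - 1*(-6194) = (-2 + 111*(-39)) - 1*(-6194) = (-2 - 4329) + 6194 = -4331 + 6194 = 1863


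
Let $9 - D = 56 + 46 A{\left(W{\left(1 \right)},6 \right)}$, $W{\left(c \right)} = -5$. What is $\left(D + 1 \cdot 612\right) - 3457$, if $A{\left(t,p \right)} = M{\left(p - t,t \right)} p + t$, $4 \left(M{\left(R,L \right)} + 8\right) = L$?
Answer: $-109$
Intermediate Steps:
$M{\left(R,L \right)} = -8 + \frac{L}{4}$
$A{\left(t,p \right)} = t + p \left(-8 + \frac{t}{4}\right)$ ($A{\left(t,p \right)} = \left(-8 + \frac{t}{4}\right) p + t = p \left(-8 + \frac{t}{4}\right) + t = t + p \left(-8 + \frac{t}{4}\right)$)
$D = 2736$ ($D = 9 - \left(56 + 46 \left(-5 + \frac{1}{4} \cdot 6 \left(-32 - 5\right)\right)\right) = 9 - \left(56 + 46 \left(-5 + \frac{1}{4} \cdot 6 \left(-37\right)\right)\right) = 9 - \left(56 + 46 \left(-5 - \frac{111}{2}\right)\right) = 9 - \left(56 + 46 \left(- \frac{121}{2}\right)\right) = 9 - \left(56 - 2783\right) = 9 - -2727 = 9 + 2727 = 2736$)
$\left(D + 1 \cdot 612\right) - 3457 = \left(2736 + 1 \cdot 612\right) - 3457 = \left(2736 + 612\right) - 3457 = 3348 - 3457 = -109$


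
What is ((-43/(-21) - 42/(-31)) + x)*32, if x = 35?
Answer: 800000/651 ≈ 1228.9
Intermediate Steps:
((-43/(-21) - 42/(-31)) + x)*32 = ((-43/(-21) - 42/(-31)) + 35)*32 = ((-43*(-1/21) - 42*(-1/31)) + 35)*32 = ((43/21 + 42/31) + 35)*32 = (2215/651 + 35)*32 = (25000/651)*32 = 800000/651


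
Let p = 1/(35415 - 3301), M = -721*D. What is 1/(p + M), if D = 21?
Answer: -32114/486238073 ≈ -6.6046e-5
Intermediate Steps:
M = -15141 (M = -721*21 = -15141)
p = 1/32114 ≈ 3.1139e-5
1/(p + M) = 1/(1/32114 - 15141) = 1/(-486238073/32114) = -32114/486238073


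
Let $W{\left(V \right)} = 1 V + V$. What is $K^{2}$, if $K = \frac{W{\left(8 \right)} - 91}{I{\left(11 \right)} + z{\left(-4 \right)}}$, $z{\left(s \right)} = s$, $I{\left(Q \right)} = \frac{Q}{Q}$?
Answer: $625$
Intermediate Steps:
$I{\left(Q \right)} = 1$
$W{\left(V \right)} = 2 V$ ($W{\left(V \right)} = V + V = 2 V$)
$K = 25$ ($K = \frac{2 \cdot 8 - 91}{1 - 4} = \frac{16 - 91}{-3} = \left(-75\right) \left(- \frac{1}{3}\right) = 25$)
$K^{2} = 25^{2} = 625$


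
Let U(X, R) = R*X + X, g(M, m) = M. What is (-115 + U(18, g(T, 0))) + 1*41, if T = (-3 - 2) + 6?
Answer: -38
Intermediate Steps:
T = 1 (T = -5 + 6 = 1)
U(X, R) = X + R*X
(-115 + U(18, g(T, 0))) + 1*41 = (-115 + 18*(1 + 1)) + 1*41 = (-115 + 18*2) + 41 = (-115 + 36) + 41 = -79 + 41 = -38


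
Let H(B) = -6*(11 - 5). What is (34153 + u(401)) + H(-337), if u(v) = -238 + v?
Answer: 34280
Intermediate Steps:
H(B) = -36 (H(B) = -6*6 = -36)
(34153 + u(401)) + H(-337) = (34153 + (-238 + 401)) - 36 = (34153 + 163) - 36 = 34316 - 36 = 34280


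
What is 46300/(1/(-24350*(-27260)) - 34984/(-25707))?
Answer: 790054781132100000/23221714529707 ≈ 34022.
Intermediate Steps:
46300/(1/(-24350*(-27260)) - 34984/(-25707)) = 46300/(-1/24350*(-1/27260) - 34984*(-1/25707)) = 46300/(1/663781000 + 34984/25707) = 46300/(23221714529707/17063818167000) = 46300*(17063818167000/23221714529707) = 790054781132100000/23221714529707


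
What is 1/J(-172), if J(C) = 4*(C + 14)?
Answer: -1/632 ≈ -0.0015823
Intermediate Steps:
J(C) = 56 + 4*C (J(C) = 4*(14 + C) = 56 + 4*C)
1/J(-172) = 1/(56 + 4*(-172)) = 1/(56 - 688) = 1/(-632) = -1/632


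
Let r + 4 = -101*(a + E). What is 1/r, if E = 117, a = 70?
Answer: -1/18891 ≈ -5.2935e-5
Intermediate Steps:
r = -18891 (r = -4 - 101*(70 + 117) = -4 - 101*187 = -4 - 18887 = -18891)
1/r = 1/(-18891) = -1/18891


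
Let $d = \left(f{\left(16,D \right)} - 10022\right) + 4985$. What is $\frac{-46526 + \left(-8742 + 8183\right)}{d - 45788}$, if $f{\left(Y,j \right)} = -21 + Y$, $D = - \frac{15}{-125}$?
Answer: $\frac{9417}{10166} \approx 0.92632$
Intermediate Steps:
$D = \frac{3}{25}$ ($D = \left(-15\right) \left(- \frac{1}{125}\right) = \frac{3}{25} \approx 0.12$)
$d = -5042$ ($d = \left(\left(-21 + 16\right) - 10022\right) + 4985 = \left(-5 - 10022\right) + 4985 = -10027 + 4985 = -5042$)
$\frac{-46526 + \left(-8742 + 8183\right)}{d - 45788} = \frac{-46526 + \left(-8742 + 8183\right)}{-5042 - 45788} = \frac{-46526 - 559}{-50830} = \left(-47085\right) \left(- \frac{1}{50830}\right) = \frac{9417}{10166}$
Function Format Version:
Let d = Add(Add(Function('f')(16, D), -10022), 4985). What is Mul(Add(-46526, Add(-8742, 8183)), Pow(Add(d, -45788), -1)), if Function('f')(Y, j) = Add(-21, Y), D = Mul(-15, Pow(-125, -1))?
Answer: Rational(9417, 10166) ≈ 0.92632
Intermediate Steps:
D = Rational(3, 25) (D = Mul(-15, Rational(-1, 125)) = Rational(3, 25) ≈ 0.12000)
d = -5042 (d = Add(Add(Add(-21, 16), -10022), 4985) = Add(Add(-5, -10022), 4985) = Add(-10027, 4985) = -5042)
Mul(Add(-46526, Add(-8742, 8183)), Pow(Add(d, -45788), -1)) = Mul(Add(-46526, Add(-8742, 8183)), Pow(Add(-5042, -45788), -1)) = Mul(Add(-46526, -559), Pow(-50830, -1)) = Mul(-47085, Rational(-1, 50830)) = Rational(9417, 10166)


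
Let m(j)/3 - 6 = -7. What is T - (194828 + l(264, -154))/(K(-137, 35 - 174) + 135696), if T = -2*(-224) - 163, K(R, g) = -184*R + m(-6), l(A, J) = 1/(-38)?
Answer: 1735154367/6114238 ≈ 283.79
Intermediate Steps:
m(j) = -3 (m(j) = 18 + 3*(-7) = 18 - 21 = -3)
l(A, J) = -1/38
K(R, g) = -3 - 184*R (K(R, g) = -184*R - 3 = -3 - 184*R)
T = 285 (T = 448 - 163 = 285)
T - (194828 + l(264, -154))/(K(-137, 35 - 174) + 135696) = 285 - (194828 - 1/38)/((-3 - 184*(-137)) + 135696) = 285 - 7403463/(38*((-3 + 25208) + 135696)) = 285 - 7403463/(38*(25205 + 135696)) = 285 - 7403463/(38*160901) = 285 - 1*7403463/6114238 = 285 - 7403463/6114238 = 1735154367/6114238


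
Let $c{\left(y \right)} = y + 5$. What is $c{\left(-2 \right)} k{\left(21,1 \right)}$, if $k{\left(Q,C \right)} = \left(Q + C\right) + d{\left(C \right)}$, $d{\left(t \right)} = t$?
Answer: $69$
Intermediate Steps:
$c{\left(y \right)} = 5 + y$
$k{\left(Q,C \right)} = Q + 2 C$ ($k{\left(Q,C \right)} = \left(Q + C\right) + C = \left(C + Q\right) + C = Q + 2 C$)
$c{\left(-2 \right)} k{\left(21,1 \right)} = \left(5 - 2\right) \left(21 + 2 \cdot 1\right) = 3 \left(21 + 2\right) = 3 \cdot 23 = 69$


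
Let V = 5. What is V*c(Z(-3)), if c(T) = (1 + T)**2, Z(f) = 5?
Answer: 180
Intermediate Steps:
V*c(Z(-3)) = 5*(1 + 5)**2 = 5*6**2 = 5*36 = 180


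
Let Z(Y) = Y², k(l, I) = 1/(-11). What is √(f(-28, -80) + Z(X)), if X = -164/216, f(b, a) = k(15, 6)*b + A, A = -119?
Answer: I*√40885955/594 ≈ 10.765*I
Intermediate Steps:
k(l, I) = -1/11
f(b, a) = -119 - b/11 (f(b, a) = -b/11 - 119 = -119 - b/11)
X = -41/54 (X = -164*1/216 = -41/54 ≈ -0.75926)
√(f(-28, -80) + Z(X)) = √((-119 - 1/11*(-28)) + (-41/54)²) = √((-119 + 28/11) + 1681/2916) = √(-1281/11 + 1681/2916) = √(-3716905/32076) = I*√40885955/594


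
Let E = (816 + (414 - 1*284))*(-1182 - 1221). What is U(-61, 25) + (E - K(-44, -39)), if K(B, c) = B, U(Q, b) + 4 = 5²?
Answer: -2273173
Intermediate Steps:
U(Q, b) = 21 (U(Q, b) = -4 + 5² = -4 + 25 = 21)
E = -2273238 (E = (816 + (414 - 284))*(-2403) = (816 + 130)*(-2403) = 946*(-2403) = -2273238)
U(-61, 25) + (E - K(-44, -39)) = 21 + (-2273238 - 1*(-44)) = 21 + (-2273238 + 44) = 21 - 2273194 = -2273173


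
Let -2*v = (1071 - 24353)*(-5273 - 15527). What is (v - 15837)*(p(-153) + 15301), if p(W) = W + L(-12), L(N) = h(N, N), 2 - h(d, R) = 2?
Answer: -3668067553276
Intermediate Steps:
h(d, R) = 0 (h(d, R) = 2 - 1*2 = 2 - 2 = 0)
L(N) = 0
p(W) = W (p(W) = W + 0 = W)
v = -242132800 (v = -(1071 - 24353)*(-5273 - 15527)/2 = -(-11641)*(-20800) = -1/2*484265600 = -242132800)
(v - 15837)*(p(-153) + 15301) = (-242132800 - 15837)*(-153 + 15301) = -242148637*15148 = -3668067553276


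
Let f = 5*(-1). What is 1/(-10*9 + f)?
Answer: -1/95 ≈ -0.010526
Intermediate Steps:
f = -5
1/(-10*9 + f) = 1/(-10*9 - 5) = 1/(-90 - 5) = 1/(-95) = -1/95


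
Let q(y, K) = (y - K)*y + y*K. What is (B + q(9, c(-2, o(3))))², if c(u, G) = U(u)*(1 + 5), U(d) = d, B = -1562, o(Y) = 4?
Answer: 2193361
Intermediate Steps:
c(u, G) = 6*u (c(u, G) = u*(1 + 5) = u*6 = 6*u)
q(y, K) = K*y + y*(y - K) (q(y, K) = y*(y - K) + K*y = K*y + y*(y - K))
(B + q(9, c(-2, o(3))))² = (-1562 + 9²)² = (-1562 + 81)² = (-1481)² = 2193361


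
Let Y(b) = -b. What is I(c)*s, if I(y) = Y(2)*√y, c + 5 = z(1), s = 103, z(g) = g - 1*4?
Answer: -412*I*√2 ≈ -582.66*I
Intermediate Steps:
z(g) = -4 + g (z(g) = g - 4 = -4 + g)
c = -8 (c = -5 + (-4 + 1) = -5 - 3 = -8)
I(y) = -2*√y (I(y) = (-1*2)*√y = -2*√y)
I(c)*s = -4*I*√2*103 = -412*I*√2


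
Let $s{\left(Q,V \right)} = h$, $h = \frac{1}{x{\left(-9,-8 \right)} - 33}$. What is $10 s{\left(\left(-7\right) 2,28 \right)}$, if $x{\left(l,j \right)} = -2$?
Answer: $- \frac{2}{7} \approx -0.28571$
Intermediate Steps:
$h = - \frac{1}{35}$ ($h = \frac{1}{-2 - 33} = \frac{1}{-35} = - \frac{1}{35} \approx -0.028571$)
$s{\left(Q,V \right)} = - \frac{1}{35}$
$10 s{\left(\left(-7\right) 2,28 \right)} = 10 \left(- \frac{1}{35}\right) = - \frac{2}{7}$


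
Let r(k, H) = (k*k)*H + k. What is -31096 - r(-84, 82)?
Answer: -609604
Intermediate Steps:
r(k, H) = k + H*k² (r(k, H) = k²*H + k = H*k² + k = k + H*k²)
-31096 - r(-84, 82) = -31096 - (-84)*(1 + 82*(-84)) = -31096 - (-84)*(1 - 6888) = -31096 - (-84)*(-6887) = -31096 - 1*578508 = -31096 - 578508 = -609604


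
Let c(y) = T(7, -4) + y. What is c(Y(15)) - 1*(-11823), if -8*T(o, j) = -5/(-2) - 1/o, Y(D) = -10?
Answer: 1323023/112 ≈ 11813.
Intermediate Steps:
T(o, j) = -5/16 + 1/(8*o) (T(o, j) = -(-5/(-2) - 1/o)/8 = -(-5*(-½) - 1/o)/8 = -(5/2 - 1/o)/8 = -5/16 + 1/(8*o))
c(y) = -33/112 + y (c(y) = (1/16)*(2 - 5*7)/7 + y = (1/16)*(⅐)*(2 - 35) + y = (1/16)*(⅐)*(-33) + y = -33/112 + y)
c(Y(15)) - 1*(-11823) = (-33/112 - 10) - 1*(-11823) = -1153/112 + 11823 = 1323023/112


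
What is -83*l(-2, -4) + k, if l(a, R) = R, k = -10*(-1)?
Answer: 342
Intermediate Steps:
k = 10
-83*l(-2, -4) + k = -83*(-4) + 10 = 332 + 10 = 342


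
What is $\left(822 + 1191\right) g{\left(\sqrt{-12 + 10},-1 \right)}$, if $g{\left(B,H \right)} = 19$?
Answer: $38247$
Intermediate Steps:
$\left(822 + 1191\right) g{\left(\sqrt{-12 + 10},-1 \right)} = \left(822 + 1191\right) 19 = 2013 \cdot 19 = 38247$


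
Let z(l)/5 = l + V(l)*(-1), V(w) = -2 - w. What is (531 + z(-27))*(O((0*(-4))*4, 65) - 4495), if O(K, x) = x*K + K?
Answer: -1218145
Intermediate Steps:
z(l) = 10 + 10*l (z(l) = 5*(l + (-2 - l)*(-1)) = 5*(l + (2 + l)) = 5*(2 + 2*l) = 10 + 10*l)
O(K, x) = K + K*x (O(K, x) = K*x + K = K + K*x)
(531 + z(-27))*(O((0*(-4))*4, 65) - 4495) = (531 + (10 + 10*(-27)))*(((0*(-4))*4)*(1 + 65) - 4495) = (531 + (10 - 270))*((0*4)*66 - 4495) = (531 - 260)*(0*66 - 4495) = 271*(0 - 4495) = 271*(-4495) = -1218145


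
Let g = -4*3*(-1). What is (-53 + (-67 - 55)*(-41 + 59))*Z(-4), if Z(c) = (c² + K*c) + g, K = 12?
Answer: 44980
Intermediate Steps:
g = 12 (g = -12*(-1) = 12)
Z(c) = 12 + c² + 12*c (Z(c) = (c² + 12*c) + 12 = 12 + c² + 12*c)
(-53 + (-67 - 55)*(-41 + 59))*Z(-4) = (-53 + (-67 - 55)*(-41 + 59))*(12 + (-4)² + 12*(-4)) = (-53 - 122*18)*(12 + 16 - 48) = (-53 - 2196)*(-20) = -2249*(-20) = 44980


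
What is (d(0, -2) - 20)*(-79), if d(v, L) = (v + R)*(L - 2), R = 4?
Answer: 2844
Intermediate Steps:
d(v, L) = (-2 + L)*(4 + v) (d(v, L) = (v + 4)*(L - 2) = (4 + v)*(-2 + L) = (-2 + L)*(4 + v))
(d(0, -2) - 20)*(-79) = ((-8 - 2*0 + 4*(-2) - 2*0) - 20)*(-79) = ((-8 + 0 - 8 + 0) - 20)*(-79) = (-16 - 20)*(-79) = -36*(-79) = 2844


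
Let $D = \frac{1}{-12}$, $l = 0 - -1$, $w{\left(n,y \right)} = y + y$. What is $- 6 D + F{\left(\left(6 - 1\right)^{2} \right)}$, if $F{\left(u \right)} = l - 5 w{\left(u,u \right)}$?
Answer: $- \frac{497}{2} \approx -248.5$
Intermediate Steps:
$w{\left(n,y \right)} = 2 y$
$l = 1$ ($l = 0 + 1 = 1$)
$F{\left(u \right)} = 1 - 10 u$ ($F{\left(u \right)} = 1 - 5 \cdot 2 u = 1 - 10 u$)
$D = - \frac{1}{12} \approx -0.083333$
$- 6 D + F{\left(\left(6 - 1\right)^{2} \right)} = \left(-6\right) \left(- \frac{1}{12}\right) + \left(1 - 10 \left(6 - 1\right)^{2}\right) = \frac{1}{2} + \left(1 - 10 \cdot 5^{2}\right) = \frac{1}{2} + \left(1 - 250\right) = \frac{1}{2} - 249 = - \frac{497}{2}$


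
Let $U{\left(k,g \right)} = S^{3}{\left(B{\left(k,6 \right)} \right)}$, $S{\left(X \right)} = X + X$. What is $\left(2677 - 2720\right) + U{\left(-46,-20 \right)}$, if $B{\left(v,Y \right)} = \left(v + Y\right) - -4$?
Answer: $-373291$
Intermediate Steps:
$B{\left(v,Y \right)} = 4 + Y + v$ ($B{\left(v,Y \right)} = \left(Y + v\right) + 4 = 4 + Y + v$)
$S{\left(X \right)} = 2 X$
$U{\left(k,g \right)} = \left(20 + 2 k\right)^{3}$ ($U{\left(k,g \right)} = \left(2 \left(4 + 6 + k\right)\right)^{3} = \left(2 \left(10 + k\right)\right)^{3} = \left(20 + 2 k\right)^{3}$)
$\left(2677 - 2720\right) + U{\left(-46,-20 \right)} = \left(2677 - 2720\right) + 8 \left(10 - 46\right)^{3} = -43 + 8 \left(-36\right)^{3} = -43 + 8 \left(-46656\right) = -43 - 373248 = -373291$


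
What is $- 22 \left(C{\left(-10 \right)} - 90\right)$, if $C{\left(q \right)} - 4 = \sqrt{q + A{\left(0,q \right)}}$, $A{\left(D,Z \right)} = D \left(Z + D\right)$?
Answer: $1892 - 22 i \sqrt{10} \approx 1892.0 - 69.57 i$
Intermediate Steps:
$A{\left(D,Z \right)} = D \left(D + Z\right)$
$C{\left(q \right)} = 4 + \sqrt{q}$ ($C{\left(q \right)} = 4 + \sqrt{q + 0 \left(0 + q\right)} = 4 + \sqrt{q + 0 q} = 4 + \sqrt{q + 0} = 4 + \sqrt{q}$)
$- 22 \left(C{\left(-10 \right)} - 90\right) = - 22 \left(\left(4 + \sqrt{-10}\right) - 90\right) = - 22 \left(\left(4 + i \sqrt{10}\right) - 90\right) = - 22 \left(-86 + i \sqrt{10}\right) = 1892 - 22 i \sqrt{10}$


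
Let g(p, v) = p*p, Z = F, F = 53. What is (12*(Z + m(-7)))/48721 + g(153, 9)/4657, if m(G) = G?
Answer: 1143080553/226893697 ≈ 5.0380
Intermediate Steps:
Z = 53
g(p, v) = p²
(12*(Z + m(-7)))/48721 + g(153, 9)/4657 = (12*(53 - 7))/48721 + 153²/4657 = (12*46)*(1/48721) + 23409*(1/4657) = 552*(1/48721) + 23409/4657 = 552/48721 + 23409/4657 = 1143080553/226893697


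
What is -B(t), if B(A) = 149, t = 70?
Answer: -149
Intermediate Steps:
-B(t) = -1*149 = -149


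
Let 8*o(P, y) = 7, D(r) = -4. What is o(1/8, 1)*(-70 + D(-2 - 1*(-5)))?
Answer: -259/4 ≈ -64.750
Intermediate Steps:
o(P, y) = 7/8 (o(P, y) = (⅛)*7 = 7/8)
o(1/8, 1)*(-70 + D(-2 - 1*(-5))) = 7*(-70 - 4)/8 = (7/8)*(-74) = -259/4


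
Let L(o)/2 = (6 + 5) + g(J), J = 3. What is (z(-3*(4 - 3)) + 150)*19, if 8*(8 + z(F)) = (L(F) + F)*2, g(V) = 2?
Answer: 11229/4 ≈ 2807.3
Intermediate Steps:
L(o) = 26 (L(o) = 2*((6 + 5) + 2) = 2*(11 + 2) = 2*13 = 26)
z(F) = -3/2 + F/4 (z(F) = -8 + ((26 + F)*2)/8 = -8 + (52 + 2*F)/8 = -8 + (13/2 + F/4) = -3/2 + F/4)
(z(-3*(4 - 3)) + 150)*19 = ((-3/2 + (-3*(4 - 3))/4) + 150)*19 = ((-3/2 + (-3*1)/4) + 150)*19 = ((-3/2 + (1/4)*(-3)) + 150)*19 = ((-3/2 - 3/4) + 150)*19 = (-9/4 + 150)*19 = (591/4)*19 = 11229/4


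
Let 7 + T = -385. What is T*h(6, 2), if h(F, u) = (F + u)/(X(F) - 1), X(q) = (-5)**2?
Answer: -392/3 ≈ -130.67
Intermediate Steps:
T = -392 (T = -7 - 385 = -392)
X(q) = 25
h(F, u) = F/24 + u/24 (h(F, u) = (F + u)/(25 - 1) = (F + u)/24 = (F + u)*(1/24) = F/24 + u/24)
T*h(6, 2) = -392*((1/24)*6 + (1/24)*2) = -392*(1/4 + 1/12) = -392*1/3 = -392/3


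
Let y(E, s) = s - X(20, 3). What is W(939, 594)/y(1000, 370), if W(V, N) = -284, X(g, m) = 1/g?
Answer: -5680/7399 ≈ -0.76767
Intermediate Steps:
y(E, s) = -1/20 + s (y(E, s) = s - 1/20 = -1/20 + s)
W(939, 594)/y(1000, 370) = -284/(-1/20 + 370) = -284/7399/20 = -284*20/7399 = -5680/7399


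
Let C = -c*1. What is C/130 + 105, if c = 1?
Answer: 13649/130 ≈ 104.99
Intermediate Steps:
C = -1 (C = -1*1*1 = -1*1 = -1)
C/130 + 105 = -1/130 + 105 = 13649/130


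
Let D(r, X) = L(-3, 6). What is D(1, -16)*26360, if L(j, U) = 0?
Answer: 0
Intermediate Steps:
D(r, X) = 0
D(1, -16)*26360 = 0*26360 = 0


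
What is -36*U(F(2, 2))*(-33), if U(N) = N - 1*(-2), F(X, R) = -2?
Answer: 0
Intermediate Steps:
U(N) = 2 + N (U(N) = N + 2 = 2 + N)
-36*U(F(2, 2))*(-33) = -36*(2 - 2)*(-33) = -36*0*(-33) = 0*(-33) = 0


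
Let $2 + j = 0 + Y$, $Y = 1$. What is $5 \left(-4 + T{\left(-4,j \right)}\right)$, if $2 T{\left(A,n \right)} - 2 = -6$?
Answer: $-30$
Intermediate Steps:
$j = -1$ ($j = -2 + \left(0 + 1\right) = -2 + 1 = -1$)
$T{\left(A,n \right)} = -2$ ($T{\left(A,n \right)} = 1 + \frac{1}{2} \left(-6\right) = 1 - 3 = -2$)
$5 \left(-4 + T{\left(-4,j \right)}\right) = 5 \left(-4 - 2\right) = 5 \left(-6\right) = -30$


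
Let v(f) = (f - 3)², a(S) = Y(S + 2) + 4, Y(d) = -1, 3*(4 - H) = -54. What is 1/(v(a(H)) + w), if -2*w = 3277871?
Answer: -2/3277871 ≈ -6.1015e-7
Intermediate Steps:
w = -3277871/2 (w = -½*3277871 = -3277871/2 ≈ -1.6389e+6)
H = 22 (H = 4 - ⅓*(-54) = 4 + 18 = 22)
a(S) = 3 (a(S) = -1 + 4 = 3)
v(f) = (-3 + f)²
1/(v(a(H)) + w) = 1/((-3 + 3)² - 3277871/2) = 1/(0² - 3277871/2) = 1/(0 - 3277871/2) = 1/(-3277871/2) = -2/3277871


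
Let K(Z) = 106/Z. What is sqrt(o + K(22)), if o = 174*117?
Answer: sqrt(2463901)/11 ≈ 142.70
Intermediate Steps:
o = 20358
sqrt(o + K(22)) = sqrt(20358 + 106/22) = sqrt(20358 + 106*(1/22)) = sqrt(20358 + 53/11) = sqrt(223991/11) = sqrt(2463901)/11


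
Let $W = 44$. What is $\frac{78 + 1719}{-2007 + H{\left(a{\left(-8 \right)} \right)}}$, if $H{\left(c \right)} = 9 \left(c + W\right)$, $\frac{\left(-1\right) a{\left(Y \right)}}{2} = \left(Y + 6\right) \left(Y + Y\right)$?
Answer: $- \frac{599}{729} \approx -0.82167$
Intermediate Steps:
$a{\left(Y \right)} = - 4 Y \left(6 + Y\right)$ ($a{\left(Y \right)} = - 2 \left(Y + 6\right) \left(Y + Y\right) = - 2 \left(6 + Y\right) 2 Y = - 2 \cdot 2 Y \left(6 + Y\right) = - 4 Y \left(6 + Y\right)$)
$H{\left(c \right)} = 396 + 9 c$ ($H{\left(c \right)} = 9 \left(c + 44\right) = 9 \left(44 + c\right) = 396 + 9 c$)
$\frac{78 + 1719}{-2007 + H{\left(a{\left(-8 \right)} \right)}} = \frac{78 + 1719}{-2007 + \left(396 + 9 \left(\left(-4\right) \left(-8\right) \left(6 - 8\right)\right)\right)} = \frac{1797}{-2007 + \left(396 + 9 \left(\left(-4\right) \left(-8\right) \left(-2\right)\right)\right)} = \frac{1797}{-2007 + \left(396 + 9 \left(-64\right)\right)} = \frac{1797}{-2007 + \left(396 - 576\right)} = \frac{1797}{-2007 - 180} = \frac{1797}{-2187} = 1797 \left(- \frac{1}{2187}\right) = - \frac{599}{729}$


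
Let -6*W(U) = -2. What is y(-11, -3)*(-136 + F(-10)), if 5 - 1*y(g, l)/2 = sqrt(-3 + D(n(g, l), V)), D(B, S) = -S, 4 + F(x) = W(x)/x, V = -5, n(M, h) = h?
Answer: -4201/3 + 4201*sqrt(2)/15 ≈ -1004.3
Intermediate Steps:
W(U) = 1/3 (W(U) = -1/6*(-2) = 1/3)
F(x) = -4 + 1/(3*x)
y(g, l) = 10 - 2*sqrt(2) (y(g, l) = 10 - 2*sqrt(-3 - 1*(-5)) = 10 - 2*sqrt(-3 + 5) = 10 - 2*sqrt(2))
y(-11, -3)*(-136 + F(-10)) = (10 - 2*sqrt(2))*(-136 + (-4 + (1/3)/(-10))) = (10 - 2*sqrt(2))*(-136 + (-4 + (1/3)*(-1/10))) = (10 - 2*sqrt(2))*(-136 + (-4 - 1/30)) = (10 - 2*sqrt(2))*(-136 - 121/30) = (10 - 2*sqrt(2))*(-4201/30) = -4201/3 + 4201*sqrt(2)/15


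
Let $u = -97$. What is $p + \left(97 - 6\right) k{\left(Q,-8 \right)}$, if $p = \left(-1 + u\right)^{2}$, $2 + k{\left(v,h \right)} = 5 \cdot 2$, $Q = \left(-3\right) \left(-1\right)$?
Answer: $10332$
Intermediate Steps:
$Q = 3$
$k{\left(v,h \right)} = 8$ ($k{\left(v,h \right)} = -2 + 5 \cdot 2 = -2 + 10 = 8$)
$p = 9604$ ($p = \left(-1 - 97\right)^{2} = \left(-98\right)^{2} = 9604$)
$p + \left(97 - 6\right) k{\left(Q,-8 \right)} = 9604 + \left(97 - 6\right) 8 = 9604 + 91 \cdot 8 = 9604 + 728 = 10332$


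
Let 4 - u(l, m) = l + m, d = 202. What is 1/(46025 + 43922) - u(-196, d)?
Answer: 179895/89947 ≈ 2.0000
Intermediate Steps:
u(l, m) = 4 - l - m (u(l, m) = 4 - (l + m) = 4 + (-l - m) = 4 - l - m)
1/(46025 + 43922) - u(-196, d) = 1/(46025 + 43922) - (4 - 1*(-196) - 1*202) = 1/89947 - (4 + 196 - 202) = 1/89947 - 1*(-2) = 1/89947 + 2 = 179895/89947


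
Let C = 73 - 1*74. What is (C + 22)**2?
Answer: 441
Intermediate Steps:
C = -1 (C = 73 - 74 = -1)
(C + 22)**2 = (-1 + 22)**2 = 21**2 = 441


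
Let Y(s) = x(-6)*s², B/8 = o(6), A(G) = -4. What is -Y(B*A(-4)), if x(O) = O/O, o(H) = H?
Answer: -36864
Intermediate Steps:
B = 48 (B = 8*6 = 48)
x(O) = 1
Y(s) = s² (Y(s) = 1*s² = s²)
-Y(B*A(-4)) = -(48*(-4))² = -1*(-192)² = -1*36864 = -36864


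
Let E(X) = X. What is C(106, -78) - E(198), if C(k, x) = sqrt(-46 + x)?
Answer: -198 + 2*I*sqrt(31) ≈ -198.0 + 11.136*I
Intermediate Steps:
C(106, -78) - E(198) = sqrt(-46 - 78) - 1*198 = sqrt(-124) - 198 = 2*I*sqrt(31) - 198 = -198 + 2*I*sqrt(31)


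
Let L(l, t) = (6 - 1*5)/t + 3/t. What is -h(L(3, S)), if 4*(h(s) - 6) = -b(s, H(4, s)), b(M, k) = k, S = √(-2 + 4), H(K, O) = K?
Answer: -5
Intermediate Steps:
S = √2 ≈ 1.4142
L(l, t) = 4/t (L(l, t) = (6 - 5)/t + 3/t = 1/t + 3/t = 4/t)
h(s) = 5 (h(s) = 6 + (-1*4)/4 = 6 + (¼)*(-4) = 6 - 1 = 5)
-h(L(3, S)) = -1*5 = -5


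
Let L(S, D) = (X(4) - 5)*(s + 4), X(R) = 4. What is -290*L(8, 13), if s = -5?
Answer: -290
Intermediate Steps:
L(S, D) = 1 (L(S, D) = (4 - 5)*(-5 + 4) = -1*(-1) = 1)
-290*L(8, 13) = -290*1 = -290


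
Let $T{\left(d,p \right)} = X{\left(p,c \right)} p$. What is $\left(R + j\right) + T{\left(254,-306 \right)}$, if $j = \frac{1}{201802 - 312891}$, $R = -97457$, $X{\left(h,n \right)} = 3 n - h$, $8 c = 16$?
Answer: $- \frac{21432289682}{111089} \approx -1.9293 \cdot 10^{5}$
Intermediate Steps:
$c = 2$ ($c = \frac{1}{8} \cdot 16 = 2$)
$X{\left(h,n \right)} = - h + 3 n$
$j = - \frac{1}{111089}$ ($j = \frac{1}{-111089} = - \frac{1}{111089} \approx -9.0018 \cdot 10^{-6}$)
$T{\left(d,p \right)} = p \left(6 - p\right)$ ($T{\left(d,p \right)} = \left(- p + 3 \cdot 2\right) p = \left(- p + 6\right) p = \left(6 - p\right) p = p \left(6 - p\right)$)
$\left(R + j\right) + T{\left(254,-306 \right)} = \left(-97457 - \frac{1}{111089}\right) - 306 \left(6 - -306\right) = - \frac{10826400674}{111089} - 306 \left(6 + 306\right) = - \frac{10826400674}{111089} - 95472 = - \frac{21432289682}{111089}$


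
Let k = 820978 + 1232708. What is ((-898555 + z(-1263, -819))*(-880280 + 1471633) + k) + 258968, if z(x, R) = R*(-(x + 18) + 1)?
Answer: -1134821243583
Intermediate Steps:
k = 2053686
z(x, R) = R*(-17 - x) (z(x, R) = R*(-(18 + x) + 1) = R*((-18 - x) + 1) = R*(-17 - x))
((-898555 + z(-1263, -819))*(-880280 + 1471633) + k) + 258968 = ((-898555 - 1*(-819)*(17 - 1263))*(-880280 + 1471633) + 2053686) + 258968 = ((-898555 - 1*(-819)*(-1246))*591353 + 2053686) + 258968 = ((-898555 - 1020474)*591353 + 2053686) + 258968 = (-1919029*591353 + 2053686) + 258968 = (-1134823556237 + 2053686) + 258968 = -1134821502551 + 258968 = -1134821243583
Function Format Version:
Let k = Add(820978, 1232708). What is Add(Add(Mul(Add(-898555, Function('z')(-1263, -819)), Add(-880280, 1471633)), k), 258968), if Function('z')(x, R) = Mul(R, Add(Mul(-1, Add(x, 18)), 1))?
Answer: -1134821243583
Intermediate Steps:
k = 2053686
Function('z')(x, R) = Mul(R, Add(-17, Mul(-1, x))) (Function('z')(x, R) = Mul(R, Add(Mul(-1, Add(18, x)), 1)) = Mul(R, Add(Add(-18, Mul(-1, x)), 1)) = Mul(R, Add(-17, Mul(-1, x))))
Add(Add(Mul(Add(-898555, Function('z')(-1263, -819)), Add(-880280, 1471633)), k), 258968) = Add(Add(Mul(Add(-898555, Mul(-1, -819, Add(17, -1263))), Add(-880280, 1471633)), 2053686), 258968) = Add(Add(Mul(Add(-898555, Mul(-1, -819, -1246)), 591353), 2053686), 258968) = Add(Add(Mul(Add(-898555, -1020474), 591353), 2053686), 258968) = Add(Add(Mul(-1919029, 591353), 2053686), 258968) = Add(Add(-1134823556237, 2053686), 258968) = Add(-1134821502551, 258968) = -1134821243583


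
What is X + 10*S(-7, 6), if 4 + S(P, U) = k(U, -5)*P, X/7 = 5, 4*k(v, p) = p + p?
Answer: 170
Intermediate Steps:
k(v, p) = p/2 (k(v, p) = (p + p)/4 = (2*p)/4 = p/2)
X = 35 (X = 7*5 = 35)
S(P, U) = -4 - 5*P/2 (S(P, U) = -4 + ((½)*(-5))*P = -4 - 5*P/2)
X + 10*S(-7, 6) = 35 + 10*(-4 - 5/2*(-7)) = 35 + 10*(-4 + 35/2) = 35 + 10*(27/2) = 35 + 135 = 170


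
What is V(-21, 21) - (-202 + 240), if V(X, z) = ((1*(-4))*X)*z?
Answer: 1726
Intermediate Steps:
V(X, z) = -4*X*z (V(X, z) = (-4*X)*z = -4*X*z)
V(-21, 21) - (-202 + 240) = -4*(-21)*21 - (-202 + 240) = 1764 - 1*38 = 1764 - 38 = 1726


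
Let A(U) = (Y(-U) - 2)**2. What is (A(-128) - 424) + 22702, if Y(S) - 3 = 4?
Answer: 22303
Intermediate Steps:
Y(S) = 7 (Y(S) = 3 + 4 = 7)
A(U) = 25 (A(U) = (7 - 2)**2 = 5**2 = 25)
(A(-128) - 424) + 22702 = (25 - 424) + 22702 = -399 + 22702 = 22303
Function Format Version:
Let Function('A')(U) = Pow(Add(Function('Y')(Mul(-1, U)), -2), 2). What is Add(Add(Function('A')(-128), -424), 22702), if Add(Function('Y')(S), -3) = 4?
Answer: 22303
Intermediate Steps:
Function('Y')(S) = 7 (Function('Y')(S) = Add(3, 4) = 7)
Function('A')(U) = 25 (Function('A')(U) = Pow(Add(7, -2), 2) = Pow(5, 2) = 25)
Add(Add(Function('A')(-128), -424), 22702) = Add(Add(25, -424), 22702) = Add(-399, 22702) = 22303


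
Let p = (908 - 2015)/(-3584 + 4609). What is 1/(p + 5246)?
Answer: 25/131123 ≈ 0.00019066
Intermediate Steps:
p = -27/25 (p = -1107/1025 = -1107*1/1025 = -27/25 ≈ -1.0800)
1/(p + 5246) = 1/(-27/25 + 5246) = 1/(131123/25) = 25/131123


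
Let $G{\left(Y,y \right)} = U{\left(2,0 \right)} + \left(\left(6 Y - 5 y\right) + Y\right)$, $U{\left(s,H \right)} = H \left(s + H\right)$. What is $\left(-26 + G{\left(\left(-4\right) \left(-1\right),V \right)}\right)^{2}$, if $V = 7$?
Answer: $1089$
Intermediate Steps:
$U{\left(s,H \right)} = H \left(H + s\right)$
$G{\left(Y,y \right)} = - 5 y + 7 Y$ ($G{\left(Y,y \right)} = 0 \left(0 + 2\right) + \left(\left(6 Y - 5 y\right) + Y\right) = 0 \cdot 2 + \left(\left(- 5 y + 6 Y\right) + Y\right) = 0 + \left(- 5 y + 7 Y\right) = - 5 y + 7 Y$)
$\left(-26 + G{\left(\left(-4\right) \left(-1\right),V \right)}\right)^{2} = \left(-26 + \left(\left(-5\right) 7 + 7 \left(\left(-4\right) \left(-1\right)\right)\right)\right)^{2} = \left(-26 + \left(-35 + 7 \cdot 4\right)\right)^{2} = \left(-26 + \left(-35 + 28\right)\right)^{2} = \left(-26 - 7\right)^{2} = \left(-33\right)^{2} = 1089$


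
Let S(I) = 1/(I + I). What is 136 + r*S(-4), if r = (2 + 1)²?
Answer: 1079/8 ≈ 134.88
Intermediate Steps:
r = 9 (r = 3² = 9)
S(I) = 1/(2*I)
136 + r*S(-4) = 136 + 9*((½)/(-4)) = 136 + 9*((½)*(-¼)) = 136 + 9*(-⅛) = 136 - 9/8 = 1079/8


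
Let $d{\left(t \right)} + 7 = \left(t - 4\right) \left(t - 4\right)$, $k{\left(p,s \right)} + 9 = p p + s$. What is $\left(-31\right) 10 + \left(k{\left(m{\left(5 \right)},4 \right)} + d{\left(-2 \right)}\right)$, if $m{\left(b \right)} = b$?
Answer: $-261$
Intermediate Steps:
$k{\left(p,s \right)} = -9 + s + p^{2}$ ($k{\left(p,s \right)} = -9 + \left(p p + s\right) = -9 + \left(p^{2} + s\right) = -9 + \left(s + p^{2}\right) = -9 + s + p^{2}$)
$d{\left(t \right)} = -7 + \left(-4 + t\right)^{2}$ ($d{\left(t \right)} = -7 + \left(t - 4\right) \left(t - 4\right) = -7 + \left(-4 + t\right) \left(-4 + t\right) = -7 + \left(-4 + t\right)^{2}$)
$\left(-31\right) 10 + \left(k{\left(m{\left(5 \right)},4 \right)} + d{\left(-2 \right)}\right) = \left(-31\right) 10 + \left(\left(-9 + 4 + 5^{2}\right) - \left(7 - \left(-4 - 2\right)^{2}\right)\right) = -310 + \left(\left(-9 + 4 + 25\right) - \left(7 - \left(-6\right)^{2}\right)\right) = -310 + \left(20 + \left(-7 + 36\right)\right) = -310 + \left(20 + 29\right) = -310 + 49 = -261$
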